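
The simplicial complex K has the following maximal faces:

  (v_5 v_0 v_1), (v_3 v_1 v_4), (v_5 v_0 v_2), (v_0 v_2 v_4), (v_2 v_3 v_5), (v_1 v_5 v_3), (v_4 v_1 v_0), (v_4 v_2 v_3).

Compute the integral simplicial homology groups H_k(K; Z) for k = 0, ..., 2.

H_0 = Z,  H_1 = 0,  H_2 = Z.

K has 6 vertices, 12 edges, 8 triangles.
rank ∂_0 = 0, rank ∂_1 = 5 ⇒ b_0 = 6 − 0 − 5 = 1; all invariant factors of ∂_1 are 1 so no torsion. So H_0 = Z.
rank ∂_1 = 5, rank ∂_2 = 7 ⇒ b_1 = 12 − 5 − 7 = 0; all invariant factors of ∂_2 are 1 so no torsion. So H_1 = 0.
rank ∂_2 = 7, rank ∂_3 = 0 ⇒ b_2 = 8 − 7 − 0 = 1. So H_2 = Z.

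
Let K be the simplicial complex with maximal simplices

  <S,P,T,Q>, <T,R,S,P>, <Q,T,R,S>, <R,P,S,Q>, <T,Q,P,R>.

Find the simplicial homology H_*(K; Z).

Order the vertices as P < Q < R < S < T. Listing each simplex with vertices in this order, K has dimension 3 with simplices:

  0-simplices (5): P, Q, R, S, T
  1-simplices (10): PQ, PR, PS, PT, QR, QS, QT, RS, RT, ST
  2-simplices (10): PQR, PQS, PQT, PRS, PRT, PST, QRS, QRT, QST, RST
  3-simplices (5): PQRS, PQRT, PQST, PRST, QRST

giving chain groups C_0 ≅ Z^5, C_1 ≅ Z^10, C_2 ≅ Z^10, C_3 ≅ Z^5.

The boundary map ∂_1: C_1 → C_0 sends each edge [p,q] (with p < q) to q − p.
The resulting 5×10 matrix has rank 4, and its Smith normal form has invariant factors (1,1,1,1).

Boundary ∂_2: C_2 → C_1 sends each 2-simplex [p,q,r] to [q,r] − [p,r] + [p,q]. For instance
  ∂PQS = QS − PS + PQ,
  ∂RST = ST − RT + RS.
The 10×10 boundary matrix has rank 6 and Smith normal form diag(1,1,1,1,1,1).

∂_3: C_3 → C_2 sends each 3-simplex σ to the alternating sum Σ_i (−1)^i (σ with its i-th vertex removed). For instance
  ∂PQST = QST − PST + PQT − PQS,
  ∂PQRS = QRS − PRS + PQS − PQR.
This gives a 10×5 integer matrix of rank 4; reducing to Smith normal form yields diagonal entries (1,1,1,1).

Computing H_k = (kernel of ∂_k) / (image of ∂_{k+1}):

  H_0: rank C_0 − rank ∂_1 = 5 − 4 = 1, and the invariant factors of ∂_1 are all 1, so H_0 = Z.
  H_1: rank ker ∂_1 − rank ∂_2 = (10 − 4) − 6 = 0, and the invariant factors of ∂_2 are all 1, so H_1 = 0.
  H_2: rank ker ∂_2 − rank ∂_3 = (10 − 6) − 4 = 0, and the invariant factors of ∂_3 are all 1, so H_2 = 0.
  H_3: rank ker ∂_3 − rank ∂_4 = (5 − 4) − 0 = 1, and there is no ∂_4, so H_3 = Z.

H_0 ≅ Z,  H_1 = 0,  H_2 = 0,  H_3 ≅ Z.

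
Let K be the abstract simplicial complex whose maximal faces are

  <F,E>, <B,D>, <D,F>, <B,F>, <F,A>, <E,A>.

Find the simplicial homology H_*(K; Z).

H_0 = Z,  H_1 = Z^2.

Take the total order A < B < D < E < F on the vertex set. Then K (dimension 1) consists of the simplices:

  0-simplices (5): A, B, D, E, F
  1-simplices (6): AE, AF, BD, BF, DF, EF

giving chain groups C_0 ≅ Z^5, C_1 ≅ Z^6.

∂_1: C_1 → C_0 sends each edge [p,q] (with p < q) to q − p.
The 5×6 boundary matrix has rank 4 and Smith normal form diag(1,1,1,1).

Computing H_k = (kernel of ∂_k) / (image of ∂_{k+1}):

  H_0: rank C_0 − rank ∂_1 = 5 − 4 = 1, and the invariant factors of ∂_1 are all 1, so H_0 ≅ Z.
  H_1: rank ker ∂_1 − rank ∂_2 = (6 − 4) − 0 = 2, and there is no ∂_2, so H_1 ≅ Z^2.

(K is a triangulation of a wedge of 2 circles.)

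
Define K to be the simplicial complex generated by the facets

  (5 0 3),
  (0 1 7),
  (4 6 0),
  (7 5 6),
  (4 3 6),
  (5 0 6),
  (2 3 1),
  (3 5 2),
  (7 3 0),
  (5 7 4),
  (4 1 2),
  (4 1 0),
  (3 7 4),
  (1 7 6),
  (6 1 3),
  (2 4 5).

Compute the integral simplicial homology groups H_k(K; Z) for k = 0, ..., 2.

H_0 = Z,  H_1 = Z^2,  H_2 = Z.

Order the vertices as 0 < 1 < 2 < 3 < 4 < 5 < 6 < 7. Listing each simplex with vertices in this order, K has dimension 2 with simplices:

  0-simplices (8): [0], [1], [2], [3], [4], [5], [6], [7]
  1-simplices (24): (24 of them)
  2-simplices (16): [0,1,4], [0,1,7], [0,3,5], [0,3,7], [0,4,6], [0,5,6], [1,2,3], [1,2,4], [1,3,6], [1,6,7], [2,3,5], [2,4,5], [3,4,6], [3,4,7], [4,5,7], [5,6,7]

Hence C_0 ≅ Z^8, C_1 ≅ Z^24, C_2 ≅ Z^16.

∂_1: C_1 → C_0 sends each edge [p,q] (with p < q) to q − p. For instance
  ∂[2,5] = [5] − [2].
The 8×24 boundary matrix has rank 7 and Smith normal form diag(1,1,1,1,1,1,1).

Boundary ∂_2: C_2 → C_1 sends each 2-simplex [p,q,r] to [q,r] − [p,r] + [p,q]. For instance
  ∂[1,6,7] = [6,7] − [1,7] + [1,6],
  ∂[0,1,4] = [1,4] − [0,4] + [0,1].
The resulting 24×16 matrix has rank 15, and its Smith normal form has invariant factors (1,1,1,1,1,1,1,1,1,1,1,1,1,1,1).

Now H_k = ker ∂_k / im ∂_{k+1}, so:

  H_0: rank C_0 − rank ∂_1 = 8 − 7 = 1, and the invariant factors of ∂_1 are all 1, so H_0 = Z.
  H_1: rank ker ∂_1 − rank ∂_2 = (24 − 7) − 15 = 2, and the invariant factors of ∂_2 are all 1, so H_1 = Z^2.
  H_2: rank ker ∂_2 − rank ∂_3 = (16 − 15) − 0 = 1, and there is no ∂_3, so H_2 = Z.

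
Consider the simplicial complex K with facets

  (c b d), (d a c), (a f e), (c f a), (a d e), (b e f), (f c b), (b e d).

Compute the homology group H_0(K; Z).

Fix the vertex order a < b < c < d < e < f and write every simplex with vertices in increasing order. Then dim K = 2 and the simplices of K are:

  0-simplices (6): a, b, c, d, e, f
  1-simplices (12): ac, ad, ae, af, bc, bd, be, bf, cd, cf, de, ef
  2-simplices (8): acd, acf, ade, aef, bcd, bcf, bde, bef

Hence C_0 ≅ Z^6, C_1 ≅ Z^12, C_2 ≅ Z^8.

Boundary ∂_1: C_1 → C_0 sends each edge [p,q] (with p < q) to q − p. For instance
  ∂be = e − b.
The 6×12 boundary matrix has rank 5 and Smith normal form diag(1,1,1,1,1).

∂_2: C_2 → C_1 sends each 2-simplex [p,q,r] to [q,r] − [p,r] + [p,q]. For instance
  ∂bcf = cf − bf + bc,
  ∂bde = de − be + bd.
As a 12×8 matrix over Z this has rank 7, with invariant factors (1,1,1,1,1,1,1).

From H_k ≅ ker(∂_k) / im(∂_{k+1}) we obtain:

  H_0: rank C_0 − rank ∂_1 = 6 − 5 = 1, and the invariant factors of ∂_1 are all 1, so H_0 = Z.

H_0 ≅ Z.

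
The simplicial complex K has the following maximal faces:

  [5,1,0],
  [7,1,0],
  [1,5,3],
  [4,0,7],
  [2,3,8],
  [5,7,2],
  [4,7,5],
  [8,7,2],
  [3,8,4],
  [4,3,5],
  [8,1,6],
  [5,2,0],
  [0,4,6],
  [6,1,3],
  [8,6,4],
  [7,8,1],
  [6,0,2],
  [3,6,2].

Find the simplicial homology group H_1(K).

H_1 = Z ⊕ Z/2.

K has 9 vertices, 27 edges, 18 triangles.
rank ∂_1 = 8, rank ∂_2 = 18 ⇒ b_1 = 27 − 8 − 18 = 1; ∂_2 has invariant factor(s) [2] giving torsion. So H_1 = Z ⊕ Z/2.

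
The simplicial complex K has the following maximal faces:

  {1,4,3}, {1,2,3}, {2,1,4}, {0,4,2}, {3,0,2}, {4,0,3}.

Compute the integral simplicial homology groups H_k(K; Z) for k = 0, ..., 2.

H_0 = Z,  H_1 = 0,  H_2 = Z.

Order the vertices as 0 < 1 < 2 < 3 < 4. Listing each simplex with vertices in this order, K has dimension 2 with simplices:

  0-simplices (5): [0], [1], [2], [3], [4]
  1-simplices (9): [0,2], [0,3], [0,4], [1,2], [1,3], [1,4], [2,3], [2,4], [3,4]
  2-simplices (6): [0,2,3], [0,2,4], [0,3,4], [1,2,3], [1,2,4], [1,3,4]

so the chain groups are C_0 ≅ Z^5, C_1 ≅ Z^9, C_2 ≅ Z^6.

∂_1: C_1 → C_0 sends each edge [p,q] (with p < q) to q − p.
This gives a 5×9 integer matrix of rank 4; reducing to Smith normal form yields diagonal entries (1,1,1,1).

The boundary map ∂_2: C_2 → C_1 sends each 2-simplex [p,q,r] to [q,r] − [p,r] + [p,q]. For instance
  ∂[0,3,4] = [3,4] − [0,4] + [0,3],
  ∂[0,2,4] = [2,4] − [0,4] + [0,2].
This gives a 9×6 integer matrix of rank 5; reducing to Smith normal form yields diagonal entries (1,1,1,1,1).

Computing H_k = (kernel of ∂_k) / (image of ∂_{k+1}):

  H_0: rank C_0 − rank ∂_1 = 5 − 4 = 1, and the invariant factors of ∂_1 are all 1, so H_0 = Z.
  H_1: rank ker ∂_1 − rank ∂_2 = (9 − 4) − 5 = 0, and the invariant factors of ∂_2 are all 1, so H_1 = 0.
  H_2: rank ker ∂_2 − rank ∂_3 = (6 − 5) − 0 = 1, and there is no ∂_3, so H_2 = Z.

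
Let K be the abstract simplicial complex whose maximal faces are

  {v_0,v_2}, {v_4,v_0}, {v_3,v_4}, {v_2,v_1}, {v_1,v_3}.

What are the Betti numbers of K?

Order the vertices as v_0 < v_1 < v_2 < v_3 < v_4. Listing each simplex with vertices in this order, K has dimension 1 with simplices:

  0-simplices (5): [v_0], [v_1], [v_2], [v_3], [v_4]
  1-simplices (5): [v_0,v_2], [v_0,v_4], [v_1,v_2], [v_1,v_3], [v_3,v_4]

Hence C_0 ≅ Z^5, C_1 ≅ Z^5.

∂_1: C_1 → C_0 is given by ∂[p,q] = [q] − [p]. For instance
  ∂[v_1,v_3] = [v_3] − [v_1].
The resulting 5×5 matrix has rank 4, and its Smith normal form has invariant factors (1,1,1,1).

Now H_k = ker ∂_k / im ∂_{k+1}, so:

  H_0: rank C_0 − rank ∂_1 = 5 − 4 = 1, and the invariant factors of ∂_1 are all 1, so H_0 = Z.
  H_1: rank ker ∂_1 − rank ∂_2 = (5 − 4) − 0 = 1, and there is no ∂_2, so H_1 = Z.

Hence the Betti numbers are b_0 = 1, b_1 = 1.

b_0 = 1, b_1 = 1.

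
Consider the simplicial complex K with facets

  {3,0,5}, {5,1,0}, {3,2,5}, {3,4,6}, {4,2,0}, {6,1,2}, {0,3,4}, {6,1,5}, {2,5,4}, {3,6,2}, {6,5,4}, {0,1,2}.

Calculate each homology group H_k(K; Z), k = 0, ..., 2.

Fix the vertex order 0 < 1 < 2 < 3 < 4 < 5 < 6 and write every simplex with vertices in increasing order. Then dim K = 2 and the simplices of K are:

  0-simplices (7): [0], [1], [2], [3], [4], [5], [6]
  1-simplices (18): [0,1], [0,2], [0,3], [0,4], [0,5], [1,2], [1,5], [1,6], [2,3], [2,4], [2,5], [2,6], [3,4], [3,5], [3,6], [4,5], [4,6], [5,6]
  2-simplices (12): [0,1,2], [0,1,5], [0,2,4], [0,3,4], [0,3,5], [1,2,6], [1,5,6], [2,3,5], [2,3,6], [2,4,5], [3,4,6], [4,5,6]

so the chain groups are C_0 ≅ Z^7, C_1 ≅ Z^18, C_2 ≅ Z^12.

Boundary ∂_1: C_1 → C_0 is given by ∂[p,q] = [q] − [p]. For instance
  ∂[0,4] = [4] − [0].
As a 7×18 matrix over Z this has rank 6, with invariant factors (1,1,1,1,1,1).

∂_2: C_2 → C_1 acts by ∂[p,q,r] = [q,r] − [p,r] + [p,q]. For instance
  ∂[1,5,6] = [5,6] − [1,6] + [1,5],
  ∂[2,4,5] = [4,5] − [2,5] + [2,4].
The 18×12 boundary matrix has rank 12 and Smith normal form diag(1,1,1,1,1,1,1,1,1,1,1,2).

Computing H_k = (kernel of ∂_k) / (image of ∂_{k+1}):

  H_0: rank C_0 − rank ∂_1 = 7 − 6 = 1, and the invariant factors of ∂_1 are all 1, so H_0 ≅ Z.
  H_1: rank ker ∂_1 − rank ∂_2 = (18 − 6) − 12 = 0, and ∂_2 has invariant factor 2 > 1, so H_1 ≅ Z_2.
  H_2: rank ker ∂_2 − rank ∂_3 = (12 − 12) − 0 = 0, and there is no ∂_3, so H_2 ≅ 0.

(K is a triangulation of the real projective plane RP^2.)

H_0 = Z,  H_1 = Z_2,  H_2 = 0.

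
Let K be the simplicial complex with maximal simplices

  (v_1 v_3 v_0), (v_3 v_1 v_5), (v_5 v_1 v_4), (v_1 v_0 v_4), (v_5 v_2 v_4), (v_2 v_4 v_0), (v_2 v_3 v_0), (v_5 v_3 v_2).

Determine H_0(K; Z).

Fix the vertex order v_0 < v_1 < v_2 < v_3 < v_4 < v_5 and write every simplex with vertices in increasing order. Then dim K = 2 and the simplices of K are:

  0-simplices (6): [v_0], [v_1], [v_2], [v_3], [v_4], [v_5]
  1-simplices (12): [v_0,v_1], [v_0,v_2], [v_0,v_3], [v_0,v_4], [v_1,v_3], [v_1,v_4], [v_1,v_5], [v_2,v_3], [v_2,v_4], [v_2,v_5], [v_3,v_5], [v_4,v_5]
  2-simplices (8): [v_0,v_1,v_3], [v_0,v_1,v_4], [v_0,v_2,v_3], [v_0,v_2,v_4], [v_1,v_3,v_5], [v_1,v_4,v_5], [v_2,v_3,v_5], [v_2,v_4,v_5]

giving chain groups C_0 ≅ Z^6, C_1 ≅ Z^12, C_2 ≅ Z^8.

∂_1: C_1 → C_0 sends each edge [p,q] (with p < q) to q − p.
The 6×12 boundary matrix has rank 5 and Smith normal form diag(1,1,1,1,1).

∂_2: C_2 → C_1 acts by ∂[p,q,r] = [q,r] − [p,r] + [p,q]. For instance
  ∂[v_2,v_3,v_5] = [v_3,v_5] − [v_2,v_5] + [v_2,v_3],
  ∂[v_2,v_4,v_5] = [v_4,v_5] − [v_2,v_5] + [v_2,v_4].
The resulting 12×8 matrix has rank 7, and its Smith normal form has invariant factors (1,1,1,1,1,1,1).

Computing H_k = (kernel of ∂_k) / (image of ∂_{k+1}):

  H_0: rank C_0 − rank ∂_1 = 6 − 5 = 1, and the invariant factors of ∂_1 are all 1, so H_0 ≅ Z.

(K is a triangulation of the 2-sphere S^2.)

H_0 = Z.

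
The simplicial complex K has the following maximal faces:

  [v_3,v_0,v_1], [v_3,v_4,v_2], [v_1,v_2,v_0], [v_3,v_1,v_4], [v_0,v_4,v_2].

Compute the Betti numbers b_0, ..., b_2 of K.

Take the total order v_0 < v_1 < v_2 < v_3 < v_4 on the vertex set. Then K (dimension 2) consists of the simplices:

  0-simplices (5): [v_0], [v_1], [v_2], [v_3], [v_4]
  1-simplices (10): [v_0,v_1], [v_0,v_2], [v_0,v_3], [v_0,v_4], [v_1,v_2], [v_1,v_3], [v_1,v_4], [v_2,v_3], [v_2,v_4], [v_3,v_4]
  2-simplices (5): [v_0,v_1,v_2], [v_0,v_1,v_3], [v_0,v_2,v_4], [v_1,v_3,v_4], [v_2,v_3,v_4]

so the chain groups are C_0 ≅ Z^5, C_1 ≅ Z^10, C_2 ≅ Z^5.

Boundary ∂_1: C_1 → C_0 maps an edge to its endpoints' difference, ∂[p,q] = q − p.
This gives a 5×10 integer matrix of rank 4; reducing to Smith normal form yields diagonal entries (1,1,1,1).

∂_2: C_2 → C_1 maps a triangle to the signed sum of its edges. For instance
  ∂[v_1,v_3,v_4] = [v_3,v_4] − [v_1,v_4] + [v_1,v_3],
  ∂[v_0,v_1,v_3] = [v_1,v_3] − [v_0,v_3] + [v_0,v_1].
The resulting 10×5 matrix has rank 5, and its Smith normal form has invariant factors (1,1,1,1,1).

Reading off H_k = ker ∂_k / im ∂_{k+1}:

  H_0: rank C_0 − rank ∂_1 = 5 − 4 = 1, and the invariant factors of ∂_1 are all 1, so H_0 = Z.
  H_1: rank ker ∂_1 − rank ∂_2 = (10 − 4) − 5 = 1, and the invariant factors of ∂_2 are all 1, so H_1 = Z.
  H_2: rank ker ∂_2 − rank ∂_3 = (5 − 5) − 0 = 0, and there is no ∂_3, so H_2 = 0.

(K is a triangulation of the Möbius band.)

Hence the Betti numbers are b_0 = 1, b_1 = 1, b_2 = 0.

b_0 = 1, b_1 = 1, b_2 = 0.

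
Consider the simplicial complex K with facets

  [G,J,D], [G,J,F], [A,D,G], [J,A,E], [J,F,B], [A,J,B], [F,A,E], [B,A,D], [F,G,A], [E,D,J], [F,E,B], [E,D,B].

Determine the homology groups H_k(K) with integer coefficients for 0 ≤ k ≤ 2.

H_0 = Z,  H_1 = Z/2Z,  H_2 = 0.

K has 7 vertices, 18 edges, 12 triangles.
rank ∂_0 = 0, rank ∂_1 = 6 ⇒ b_0 = 7 − 0 − 6 = 1; all invariant factors of ∂_1 are 1 so no torsion. So H_0 = Z.
rank ∂_1 = 6, rank ∂_2 = 12 ⇒ b_1 = 18 − 6 − 12 = 0; ∂_2 has invariant factor(s) [2] giving torsion. So H_1 = Z/2Z.
rank ∂_2 = 12, rank ∂_3 = 0 ⇒ b_2 = 12 − 12 − 0 = 0. So H_2 = 0.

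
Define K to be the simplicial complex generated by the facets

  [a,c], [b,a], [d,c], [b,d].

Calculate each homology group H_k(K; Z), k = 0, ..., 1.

We work with the vertex ordering a < b < c < d. The simplices of K, each written with vertices in increasing order, are:

  0-simplices (4): a, b, c, d
  1-simplices (4): ab, ac, bd, cd

giving chain groups C_0 ≅ Z^4, C_1 ≅ Z^4.

Boundary ∂_1: C_1 → C_0 maps an edge to its endpoints' difference, ∂[p,q] = q − p. For instance
  ∂bd = d − b.
The resulting 4×4 matrix has rank 3, and its Smith normal form has invariant factors (1,1,1).

Reading off H_k = ker ∂_k / im ∂_{k+1}:

  H_0: rank C_0 − rank ∂_1 = 4 − 3 = 1, and the invariant factors of ∂_1 are all 1, so H_0 = Z.
  H_1: rank ker ∂_1 − rank ∂_2 = (4 − 3) − 0 = 1, and there is no ∂_2, so H_1 = Z.

As a check, the Euler characteristic is 4 − 4 = 0, which agrees with 1 − 1 = 0.
(K is a triangulation of the circle S^1.)

H_0 = Z,  H_1 = Z.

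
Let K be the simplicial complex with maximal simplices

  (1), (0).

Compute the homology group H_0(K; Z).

We work with the vertex ordering 0 < 1. The simplices of K, each written with vertices in increasing order, are:

  0-simplices (2): [0], [1]

so the chain groups are C_0 ≅ Z^2.

From H_k ≅ ker(∂_k) / im(∂_{k+1}) we obtain:

  H_0: rank C_0 − rank ∂_1 = 2 − 0 = 2, and there is no ∂_1, so H_0 ≅ Z^2.

(K is a triangulation of a set of 2 points.)

H_0 = Z^2.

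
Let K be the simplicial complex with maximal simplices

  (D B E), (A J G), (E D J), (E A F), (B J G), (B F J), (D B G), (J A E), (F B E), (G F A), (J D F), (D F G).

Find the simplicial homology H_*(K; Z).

H_0 ≅ Z,  H_1 ≅ Z/2,  H_2 = 0.

Order the vertices as A < B < D < E < F < G < J. Listing each simplex with vertices in this order, K has dimension 2 with simplices:

  0-simplices (7): A, B, D, E, F, G, J
  1-simplices (18): AE, AF, AG, AJ, BD, BE, BF, BG, BJ, DE, DF, DG, DJ, EF, EJ, FG, FJ, GJ
  2-simplices (12): AEF, AEJ, AFG, AGJ, BDE, BDG, BEF, BFJ, BGJ, DEJ, DFG, DFJ

Hence C_0 ≅ Z^7, C_1 ≅ Z^18, C_2 ≅ Z^12.

Boundary ∂_1: C_1 → C_0 sends each edge [p,q] (with p < q) to q − p.
The resulting 7×18 matrix has rank 6, and its Smith normal form has invariant factors (1,1,1,1,1,1).

Boundary ∂_2: C_2 → C_1 maps a triangle to the signed sum of its edges. For instance
  ∂AEJ = EJ − AJ + AE,
  ∂BDE = DE − BE + BD.
The resulting 18×12 matrix has rank 12, and its Smith normal form has invariant factors (1,1,1,1,1,1,1,1,1,1,1,2).

Now H_k = ker ∂_k / im ∂_{k+1}, so:

  H_0: rank C_0 − rank ∂_1 = 7 − 6 = 1, and the invariant factors of ∂_1 are all 1, so H_0 ≅ Z.
  H_1: rank ker ∂_1 − rank ∂_2 = (18 − 6) − 12 = 0, and ∂_2 has invariant factor 2 > 1, so H_1 ≅ Z/2.
  H_2: rank ker ∂_2 − rank ∂_3 = (12 − 12) − 0 = 0, and there is no ∂_3, so H_2 ≅ 0.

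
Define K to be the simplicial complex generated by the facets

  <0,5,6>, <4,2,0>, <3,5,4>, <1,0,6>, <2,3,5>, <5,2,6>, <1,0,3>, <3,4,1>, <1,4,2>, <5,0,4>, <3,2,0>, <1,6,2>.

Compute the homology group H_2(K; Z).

Take the total order 0 < 1 < 2 < 3 < 4 < 5 < 6 on the vertex set. Then K (dimension 2) consists of the simplices:

  0-simplices (7): [0], [1], [2], [3], [4], [5], [6]
  1-simplices (18): [0,1], [0,2], [0,3], [0,4], [0,5], [0,6], [1,2], [1,3], [1,4], [1,6], [2,3], [2,4], [2,5], [2,6], [3,4], [3,5], [4,5], [5,6]
  2-simplices (12): [0,1,3], [0,1,6], [0,2,3], [0,2,4], [0,4,5], [0,5,6], [1,2,4], [1,2,6], [1,3,4], [2,3,5], [2,5,6], [3,4,5]

giving chain groups C_0 ≅ Z^7, C_1 ≅ Z^18, C_2 ≅ Z^12.

∂_1: C_1 → C_0 sends each edge [p,q] (with p < q) to q − p.
The resulting 7×18 matrix has rank 6, and its Smith normal form has invariant factors (1,1,1,1,1,1).

∂_2: C_2 → C_1 acts by ∂[p,q,r] = [q,r] − [p,r] + [p,q]. For instance
  ∂[0,2,3] = [2,3] − [0,3] + [0,2],
  ∂[0,2,4] = [2,4] − [0,4] + [0,2].
This gives a 18×12 integer matrix of rank 12; reducing to Smith normal form yields diagonal entries (1,1,1,1,1,1,1,1,1,1,1,2).

Computing H_k = (kernel of ∂_k) / (image of ∂_{k+1}):

  H_2: rank ker ∂_2 − rank ∂_3 = (12 − 12) − 0 = 0, and there is no ∂_3, so H_2 ≅ 0.

H_2 = 0.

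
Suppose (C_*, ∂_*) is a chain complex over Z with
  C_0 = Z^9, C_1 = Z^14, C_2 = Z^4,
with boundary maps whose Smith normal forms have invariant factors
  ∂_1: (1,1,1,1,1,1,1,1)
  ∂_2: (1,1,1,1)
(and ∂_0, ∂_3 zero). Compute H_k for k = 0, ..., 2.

H_0 ≅ Z,  H_1 ≅ Z^2,  H_2 = 0.

H_0: b_0 = 9 − 0 − 8 = 1; torsion from ∂_1 factors > 1: none. So H_0 ≅ Z.
H_1: b_1 = 14 − 8 − 4 = 2; torsion from ∂_2 factors > 1: none. So H_1 ≅ Z^2.
H_2: b_2 = 4 − 4 − 0 = 0; torsion from ∂_3 factors > 1: none. So H_2 ≅ 0.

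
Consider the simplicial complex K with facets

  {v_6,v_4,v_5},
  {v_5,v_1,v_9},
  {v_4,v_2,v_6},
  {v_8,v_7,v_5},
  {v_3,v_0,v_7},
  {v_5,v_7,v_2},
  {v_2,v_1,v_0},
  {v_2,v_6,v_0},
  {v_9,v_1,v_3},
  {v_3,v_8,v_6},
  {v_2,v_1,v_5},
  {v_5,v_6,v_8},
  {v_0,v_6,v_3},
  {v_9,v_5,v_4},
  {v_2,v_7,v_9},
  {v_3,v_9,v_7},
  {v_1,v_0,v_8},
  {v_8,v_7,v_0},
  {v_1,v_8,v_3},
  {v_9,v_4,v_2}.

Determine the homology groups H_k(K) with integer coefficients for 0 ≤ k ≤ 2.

Fix the vertex order v_0 < v_1 < v_2 < v_3 < v_4 < v_5 < v_6 < v_7 < v_8 < v_9 and write every simplex with vertices in increasing order. Then dim K = 2 and the simplices of K are:

  0-simplices (10): [v_0], [v_1], [v_2], [v_3], [v_4], [v_5], [v_6], [v_7], [v_8], [v_9]
  1-simplices (30): (30 of them)
  2-simplices (20): (20 of them)

giving chain groups C_0 ≅ Z^10, C_1 ≅ Z^30, C_2 ≅ Z^20.

Boundary ∂_1: C_1 → C_0 maps an edge to its endpoints' difference, ∂[p,q] = q − p. For instance
  ∂[v_1,v_3] = [v_3] − [v_1].
The 10×30 boundary matrix has rank 9 and Smith normal form diag(1,1,1,1,1,1,1,1,1).

∂_2: C_2 → C_1 sends each 2-simplex [p,q,r] to [q,r] − [p,r] + [p,q]. For instance
  ∂[v_0,v_3,v_6] = [v_3,v_6] − [v_0,v_6] + [v_0,v_3],
  ∂[v_3,v_6,v_8] = [v_6,v_8] − [v_3,v_8] + [v_3,v_6].
The resulting 30×20 matrix has rank 20, and its Smith normal form has invariant factors (1,1,1,1,1,1,1,1,1,1,1,1,1,1,1,1,1,1,1,2).

Computing H_k = (kernel of ∂_k) / (image of ∂_{k+1}):

  H_0: rank C_0 − rank ∂_1 = 10 − 9 = 1, and the invariant factors of ∂_1 are all 1, so H_0 ≅ Z.
  H_1: rank ker ∂_1 − rank ∂_2 = (30 − 9) − 20 = 1, and ∂_2 has invariant factor 2 > 1, so H_1 ≅ Z ⊕ Z/2Z.
  H_2: rank ker ∂_2 − rank ∂_3 = (20 − 20) − 0 = 0, and there is no ∂_3, so H_2 ≅ 0.

As a check, the Euler characteristic is 10 − 30 + 20 = 0, which agrees with 1 − 1 + 0 = 0.

H_0 = Z,  H_1 = Z ⊕ Z/2Z,  H_2 = 0.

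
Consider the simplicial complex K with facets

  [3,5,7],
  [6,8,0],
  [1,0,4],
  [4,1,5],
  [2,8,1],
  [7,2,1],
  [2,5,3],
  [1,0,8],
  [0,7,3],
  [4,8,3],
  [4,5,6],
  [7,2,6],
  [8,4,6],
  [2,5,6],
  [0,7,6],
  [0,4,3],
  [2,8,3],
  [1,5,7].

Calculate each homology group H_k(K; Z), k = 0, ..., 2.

Order the vertices as 0 < 1 < 2 < 3 < 4 < 5 < 6 < 7 < 8. Listing each simplex with vertices in this order, K has dimension 2 with simplices:

  0-simplices (9): [0], [1], [2], [3], [4], [5], [6], [7], [8]
  1-simplices (27): (27 of them)
  2-simplices (18): [0,1,4], [0,1,8], [0,3,4], [0,3,7], [0,6,7], [0,6,8], [1,2,7], [1,2,8], [1,4,5], [1,5,7], [2,3,5], [2,3,8], [2,5,6], [2,6,7], [3,4,8], [3,5,7], [4,5,6], [4,6,8]

so the chain groups are C_0 ≅ Z^9, C_1 ≅ Z^27, C_2 ≅ Z^18.

∂_1: C_1 → C_0 sends each edge [p,q] (with p < q) to q − p. For instance
  ∂[0,3] = [3] − [0].
The resulting 9×27 matrix has rank 8, and its Smith normal form has invariant factors (1,1,1,1,1,1,1,1).

The boundary map ∂_2: C_2 → C_1 maps a triangle to the signed sum of its edges. For instance
  ∂[2,3,5] = [3,5] − [2,5] + [2,3],
  ∂[0,6,8] = [6,8] − [0,8] + [0,6].
The 27×18 boundary matrix has rank 18 and Smith normal form diag(1,1,1,1,1,1,1,1,1,1,1,1,1,1,1,1,1,2).

From H_k ≅ ker(∂_k) / im(∂_{k+1}) we obtain:

  H_0: rank C_0 − rank ∂_1 = 9 − 8 = 1, and the invariant factors of ∂_1 are all 1, so H_0 = Z.
  H_1: rank ker ∂_1 − rank ∂_2 = (27 − 8) − 18 = 1, and ∂_2 has invariant factor 2 > 1, so H_1 = Z ⊕ Z/2Z.
  H_2: rank ker ∂_2 − rank ∂_3 = (18 − 18) − 0 = 0, and there is no ∂_3, so H_2 = 0.

As a check, the Euler characteristic is 9 − 27 + 18 = 0, which agrees with 1 − 1 + 0 = 0.
(K is a triangulation of the Klein bottle.)

H_0 = Z,  H_1 = Z ⊕ Z/2Z,  H_2 = 0.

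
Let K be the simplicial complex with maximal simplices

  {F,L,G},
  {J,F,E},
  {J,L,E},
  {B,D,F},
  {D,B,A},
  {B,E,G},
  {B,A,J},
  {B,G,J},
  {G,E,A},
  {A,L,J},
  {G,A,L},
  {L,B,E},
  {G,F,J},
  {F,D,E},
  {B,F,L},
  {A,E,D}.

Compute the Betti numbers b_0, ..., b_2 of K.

b_0 = 1, b_1 = 2, b_2 = 1.

Fix the vertex order A < B < D < E < F < G < J < L and write every simplex with vertices in increasing order. Then dim K = 2 and the simplices of K are:

  0-simplices (8): A, B, D, E, F, G, J, L
  1-simplices (24): AB, AD, AE, AG, AJ, AL, BD, BE, BF, BG, BJ, BL, DE, DF, EF, EG, EJ, EL, FG, FJ, FL, GJ, GL, JL
  2-simplices (16): ABD, ABJ, ADE, AEG, AGL, AJL, BDF, BEG, BEL, BFL, BGJ, DEF, EFJ, EJL, FGJ, FGL

giving chain groups C_0 ≅ Z^8, C_1 ≅ Z^24, C_2 ≅ Z^16.

∂_1: C_1 → C_0 sends each edge [p,q] (with p < q) to q − p.
The 8×24 boundary matrix has rank 7 and Smith normal form diag(1,1,1,1,1,1,1).

The boundary map ∂_2: C_2 → C_1 sends each 2-simplex [p,q,r] to [q,r] − [p,r] + [p,q]. For instance
  ∂AEG = EG − AG + AE,
  ∂BDF = DF − BF + BD.
The 24×16 boundary matrix has rank 15 and Smith normal form diag(1,1,1,1,1,1,1,1,1,1,1,1,1,1,1).

Reading off H_k = ker ∂_k / im ∂_{k+1}:

  H_0: rank C_0 − rank ∂_1 = 8 − 7 = 1, and the invariant factors of ∂_1 are all 1, so H_0 = Z.
  H_1: rank ker ∂_1 − rank ∂_2 = (24 − 7) − 15 = 2, and the invariant factors of ∂_2 are all 1, so H_1 = Z^2.
  H_2: rank ker ∂_2 − rank ∂_3 = (16 − 15) − 0 = 1, and there is no ∂_3, so H_2 = Z.

As a check, the Euler characteristic is 8 − 24 + 16 = 0, which agrees with 1 − 2 + 1 = 0.

Hence the Betti numbers are b_0 = 1, b_1 = 2, b_2 = 1.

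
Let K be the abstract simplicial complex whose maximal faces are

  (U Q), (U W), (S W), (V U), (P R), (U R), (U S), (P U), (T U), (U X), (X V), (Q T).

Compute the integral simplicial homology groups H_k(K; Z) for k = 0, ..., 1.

H_0 ≅ Z,  H_1 ≅ Z^4.

Order the vertices as P < Q < R < S < T < U < V < W < X. Listing each simplex with vertices in this order, K has dimension 1 with simplices:

  0-simplices (9): P, Q, R, S, T, U, V, W, X
  1-simplices (12): PR, PU, QT, QU, RU, SU, SW, TU, UV, UW, UX, VX

Hence C_0 ≅ Z^9, C_1 ≅ Z^12.

Boundary ∂_1: C_1 → C_0 is given by ∂[p,q] = [q] − [p]. For instance
  ∂SW = W − S.
The 9×12 boundary matrix has rank 8 and Smith normal form diag(1,1,1,1,1,1,1,1).

Reading off H_k = ker ∂_k / im ∂_{k+1}:

  H_0: rank C_0 − rank ∂_1 = 9 − 8 = 1, and the invariant factors of ∂_1 are all 1, so H_0 ≅ Z.
  H_1: rank ker ∂_1 − rank ∂_2 = (12 − 8) − 0 = 4, and there is no ∂_2, so H_1 ≅ Z^4.

As a check, the Euler characteristic is 9 − 12 = -3, which agrees with 1 − 4 = -3.
(K is a triangulation of a wedge of 4 circles.)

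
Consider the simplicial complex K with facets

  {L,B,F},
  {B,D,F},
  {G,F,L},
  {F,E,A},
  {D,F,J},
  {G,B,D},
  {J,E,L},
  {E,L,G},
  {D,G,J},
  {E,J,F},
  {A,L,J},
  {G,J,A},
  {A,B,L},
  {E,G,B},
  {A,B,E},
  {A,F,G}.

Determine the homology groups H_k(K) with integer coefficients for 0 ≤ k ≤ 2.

H_0 = Z,  H_1 = Z^2,  H_2 = Z.

We work with the vertex ordering A < B < D < E < F < G < J < L. The simplices of K, each written with vertices in increasing order, are:

  0-simplices (8): A, B, D, E, F, G, J, L
  1-simplices (24): AB, AE, AF, AG, AJ, AL, BD, BE, BF, BG, BL, DF, DG, DJ, EF, EG, EJ, EL, FG, FJ, FL, GJ, GL, JL
  2-simplices (16): ABE, ABL, AEF, AFG, AGJ, AJL, BDF, BDG, BEG, BFL, DFJ, DGJ, EFJ, EGL, EJL, FGL

giving chain groups C_0 ≅ Z^8, C_1 ≅ Z^24, C_2 ≅ Z^16.

Boundary ∂_1: C_1 → C_0 sends each edge [p,q] (with p < q) to q − p. For instance
  ∂BL = L − B.
The resulting 8×24 matrix has rank 7, and its Smith normal form has invariant factors (1,1,1,1,1,1,1).

∂_2: C_2 → C_1 maps a triangle to the signed sum of its edges. For instance
  ∂BEG = EG − BG + BE,
  ∂FGL = GL − FL + FG.
This gives a 24×16 integer matrix of rank 15; reducing to Smith normal form yields diagonal entries (1,1,1,1,1,1,1,1,1,1,1,1,1,1,1).

From H_k ≅ ker(∂_k) / im(∂_{k+1}) we obtain:

  H_0: rank C_0 − rank ∂_1 = 8 − 7 = 1, and the invariant factors of ∂_1 are all 1, so H_0 ≅ Z.
  H_1: rank ker ∂_1 − rank ∂_2 = (24 − 7) − 15 = 2, and the invariant factors of ∂_2 are all 1, so H_1 ≅ Z^2.
  H_2: rank ker ∂_2 − rank ∂_3 = (16 − 15) − 0 = 1, and there is no ∂_3, so H_2 ≅ Z.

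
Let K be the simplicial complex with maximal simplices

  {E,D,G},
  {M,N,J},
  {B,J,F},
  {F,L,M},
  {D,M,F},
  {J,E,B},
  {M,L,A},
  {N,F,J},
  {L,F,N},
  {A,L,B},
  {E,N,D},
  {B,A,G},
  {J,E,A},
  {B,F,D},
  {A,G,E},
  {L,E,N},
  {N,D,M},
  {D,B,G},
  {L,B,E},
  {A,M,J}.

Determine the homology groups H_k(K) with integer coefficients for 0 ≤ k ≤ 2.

Order the vertices as A < B < D < E < F < G < J < L < M < N. Listing each simplex with vertices in this order, K has dimension 2 with simplices:

  0-simplices (10): A, B, D, E, F, G, J, L, M, N
  1-simplices (30): AB, AE, AG, AJ, AL, AM, BD, BE, BF, BG, BJ, BL, DE, DF, DG, DM, DN, EG, EJ, EL, EN, FJ, FL, FM, FN, JM, JN, LM, LN, MN
  2-simplices (20): ABG, ABL, AEG, AEJ, AJM, ALM, BDF, BDG, BEJ, BEL, BFJ, DEG, DEN, DFM, DMN, ELN, FJN, FLM, FLN, JMN

so the chain groups are C_0 ≅ Z^10, C_1 ≅ Z^30, C_2 ≅ Z^20.

The boundary map ∂_1: C_1 → C_0 sends each edge [p,q] (with p < q) to q − p. For instance
  ∂AE = E − A.
The 10×30 boundary matrix has rank 9 and Smith normal form diag(1,1,1,1,1,1,1,1,1).

The boundary map ∂_2: C_2 → C_1 maps a triangle to the signed sum of its edges. For instance
  ∂FLN = LN − FN + FL,
  ∂DEG = EG − DG + DE.
The 30×20 boundary matrix has rank 20 and Smith normal form diag(1,1,1,1,1,1,1,1,1,1,1,1,1,1,1,1,1,1,1,2).

Reading off H_k = ker ∂_k / im ∂_{k+1}:

  H_0: rank C_0 − rank ∂_1 = 10 − 9 = 1, and the invariant factors of ∂_1 are all 1, so H_0 = Z.
  H_1: rank ker ∂_1 − rank ∂_2 = (30 − 9) − 20 = 1, and ∂_2 has invariant factor 2 > 1, so H_1 = Z ⊕ Z/2Z.
  H_2: rank ker ∂_2 − rank ∂_3 = (20 − 20) − 0 = 0, and there is no ∂_3, so H_2 = 0.

H_0 ≅ Z,  H_1 ≅ Z ⊕ Z/2Z,  H_2 = 0.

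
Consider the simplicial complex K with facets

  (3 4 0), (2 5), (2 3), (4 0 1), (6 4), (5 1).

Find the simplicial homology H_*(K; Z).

We work with the vertex ordering 0 < 1 < 2 < 3 < 4 < 5 < 6. The simplices of K, each written with vertices in increasing order, are:

  0-simplices (7): [0], [1], [2], [3], [4], [5], [6]
  1-simplices (9): [0,1], [0,3], [0,4], [1,4], [1,5], [2,3], [2,5], [3,4], [4,6]
  2-simplices (2): [0,1,4], [0,3,4]

giving chain groups C_0 ≅ Z^7, C_1 ≅ Z^9, C_2 ≅ Z^2.

∂_1: C_1 → C_0 maps an edge to its endpoints' difference, ∂[p,q] = q − p.
The 7×9 boundary matrix has rank 6 and Smith normal form diag(1,1,1,1,1,1).

The boundary map ∂_2: C_2 → C_1 sends each 2-simplex [p,q,r] to [q,r] − [p,r] + [p,q]. For instance
  ∂[0,1,4] = [1,4] − [0,4] + [0,1],
  ∂[0,3,4] = [3,4] − [0,4] + [0,3].
As a 9×2 matrix over Z this has rank 2, with invariant factors (1,1).

Now H_k = ker ∂_k / im ∂_{k+1}, so:

  H_0: rank C_0 − rank ∂_1 = 7 − 6 = 1, and the invariant factors of ∂_1 are all 1, so H_0 ≅ Z.
  H_1: rank ker ∂_1 − rank ∂_2 = (9 − 6) − 2 = 1, and the invariant factors of ∂_2 are all 1, so H_1 ≅ Z.
  H_2: rank ker ∂_2 − rank ∂_3 = (2 − 2) − 0 = 0, and there is no ∂_3, so H_2 ≅ 0.

As a check, the Euler characteristic is 7 − 9 + 2 = 0, which agrees with 1 − 1 + 0 = 0.

H_0 ≅ Z,  H_1 ≅ Z,  H_2 = 0.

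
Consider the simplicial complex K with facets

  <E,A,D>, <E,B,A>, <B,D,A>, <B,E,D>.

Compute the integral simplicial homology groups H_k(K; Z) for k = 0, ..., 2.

K has 4 vertices, 6 edges, 4 triangles.
rank ∂_0 = 0, rank ∂_1 = 3 ⇒ b_0 = 4 − 0 − 3 = 1; all invariant factors of ∂_1 are 1 so no torsion. So H_0 ≅ Z.
rank ∂_1 = 3, rank ∂_2 = 3 ⇒ b_1 = 6 − 3 − 3 = 0; all invariant factors of ∂_2 are 1 so no torsion. So H_1 ≅ 0.
rank ∂_2 = 3, rank ∂_3 = 0 ⇒ b_2 = 4 − 3 − 0 = 1. So H_2 ≅ Z.

H_0 ≅ Z,  H_1 = 0,  H_2 ≅ Z.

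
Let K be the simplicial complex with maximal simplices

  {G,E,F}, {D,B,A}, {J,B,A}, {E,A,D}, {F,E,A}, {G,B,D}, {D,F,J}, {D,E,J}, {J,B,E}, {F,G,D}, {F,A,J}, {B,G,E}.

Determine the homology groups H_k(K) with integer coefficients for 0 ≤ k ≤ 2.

Order the vertices as A < B < D < E < F < G < J. Listing each simplex with vertices in this order, K has dimension 2 with simplices:

  0-simplices (7): A, B, D, E, F, G, J
  1-simplices (18): AB, AD, AE, AF, AJ, BD, BE, BG, BJ, DE, DF, DG, DJ, EF, EG, EJ, FG, FJ
  2-simplices (12): ABD, ABJ, ADE, AEF, AFJ, BDG, BEG, BEJ, DEJ, DFG, DFJ, EFG

Hence C_0 ≅ Z^7, C_1 ≅ Z^18, C_2 ≅ Z^12.

The boundary map ∂_1: C_1 → C_0 maps an edge to its endpoints' difference, ∂[p,q] = q − p. For instance
  ∂AF = F − A.
As a 7×18 matrix over Z this has rank 6, with invariant factors (1,1,1,1,1,1).

The boundary map ∂_2: C_2 → C_1 maps a triangle to the signed sum of its edges. For instance
  ∂ABJ = BJ − AJ + AB,
  ∂DFJ = FJ − DJ + DF.
As a 18×12 matrix over Z this has rank 12, with invariant factors (1,1,1,1,1,1,1,1,1,1,1,2).

Reading off H_k = ker ∂_k / im ∂_{k+1}:

  H_0: rank C_0 − rank ∂_1 = 7 − 6 = 1, and the invariant factors of ∂_1 are all 1, so H_0 ≅ Z.
  H_1: rank ker ∂_1 − rank ∂_2 = (18 − 6) − 12 = 0, and ∂_2 has invariant factor 2 > 1, so H_1 ≅ Z/2.
  H_2: rank ker ∂_2 − rank ∂_3 = (12 − 12) − 0 = 0, and there is no ∂_3, so H_2 ≅ 0.

(K is a triangulation of the real projective plane RP^2.)

H_0 ≅ Z,  H_1 ≅ Z/2,  H_2 = 0.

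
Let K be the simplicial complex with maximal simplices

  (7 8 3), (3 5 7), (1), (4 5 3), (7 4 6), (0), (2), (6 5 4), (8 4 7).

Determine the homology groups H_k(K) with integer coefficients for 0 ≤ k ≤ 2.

K has 9 vertices, 12 edges, 6 triangles.
rank ∂_0 = 0, rank ∂_1 = 5 ⇒ b_0 = 9 − 0 − 5 = 4; all invariant factors of ∂_1 are 1 so no torsion. So H_0 ≅ Z^4.
rank ∂_1 = 5, rank ∂_2 = 6 ⇒ b_1 = 12 − 5 − 6 = 1; all invariant factors of ∂_2 are 1 so no torsion. So H_1 ≅ Z.
rank ∂_2 = 6, rank ∂_3 = 0 ⇒ b_2 = 6 − 6 − 0 = 0. So H_2 ≅ 0.

H_0 ≅ Z^4,  H_1 ≅ Z,  H_2 = 0.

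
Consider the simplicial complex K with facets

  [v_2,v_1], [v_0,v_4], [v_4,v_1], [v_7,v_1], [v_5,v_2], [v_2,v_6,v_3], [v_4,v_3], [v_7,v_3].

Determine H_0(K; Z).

We work with the vertex ordering v_0 < v_1 < v_2 < v_3 < v_4 < v_5 < v_6 < v_7. The simplices of K, each written with vertices in increasing order, are:

  0-simplices (8): [v_0], [v_1], [v_2], [v_3], [v_4], [v_5], [v_6], [v_7]
  1-simplices (10): [v_0,v_4], [v_1,v_2], [v_1,v_4], [v_1,v_7], [v_2,v_3], [v_2,v_5], [v_2,v_6], [v_3,v_4], [v_3,v_6], [v_3,v_7]
  2-simplices (1): [v_2,v_3,v_6]

Hence C_0 ≅ Z^8, C_1 ≅ Z^10, C_2 ≅ Z^1.

Boundary ∂_1: C_1 → C_0 sends each edge [p,q] (with p < q) to q − p.
The 8×10 boundary matrix has rank 7 and Smith normal form diag(1,1,1,1,1,1,1).

∂_2: C_2 → C_1 sends each 2-simplex [p,q,r] to [q,r] − [p,r] + [p,q]. For instance
  ∂[v_2,v_3,v_6] = [v_3,v_6] − [v_2,v_6] + [v_2,v_3].
As a 10×1 matrix over Z this has rank 1, with invariant factors (1).

From H_k ≅ ker(∂_k) / im(∂_{k+1}) we obtain:

  H_0: rank C_0 − rank ∂_1 = 8 − 7 = 1, and the invariant factors of ∂_1 are all 1, so H_0 = Z.

H_0 = Z.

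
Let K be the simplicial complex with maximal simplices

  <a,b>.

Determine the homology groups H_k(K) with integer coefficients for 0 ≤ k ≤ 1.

K has 2 vertices, 1 edge.
rank ∂_0 = 0, rank ∂_1 = 1 ⇒ b_0 = 2 − 0 − 1 = 1; all invariant factors of ∂_1 are 1 so no torsion. So H_0 = Z.
rank ∂_1 = 1, rank ∂_2 = 0 ⇒ b_1 = 1 − 1 − 0 = 0. So H_1 = 0.

H_0 = Z,  H_1 = 0.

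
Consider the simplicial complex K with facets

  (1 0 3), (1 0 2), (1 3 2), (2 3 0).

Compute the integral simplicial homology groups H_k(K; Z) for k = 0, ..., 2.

Order the vertices as 0 < 1 < 2 < 3. Listing each simplex with vertices in this order, K has dimension 2 with simplices:

  0-simplices (4): [0], [1], [2], [3]
  1-simplices (6): [0,1], [0,2], [0,3], [1,2], [1,3], [2,3]
  2-simplices (4): [0,1,2], [0,1,3], [0,2,3], [1,2,3]

Hence C_0 ≅ Z^4, C_1 ≅ Z^6, C_2 ≅ Z^4.

∂_1: C_1 → C_0 maps an edge to its endpoints' difference, ∂[p,q] = q − p.
The 4×6 boundary matrix has rank 3 and Smith normal form diag(1,1,1).

∂_2: C_2 → C_1 sends each 2-simplex [p,q,r] to [q,r] − [p,r] + [p,q]. For instance
  ∂[1,2,3] = [2,3] − [1,3] + [1,2],
  ∂[0,1,2] = [1,2] − [0,2] + [0,1].
This gives a 6×4 integer matrix of rank 3; reducing to Smith normal form yields diagonal entries (1,1,1).

From H_k ≅ ker(∂_k) / im(∂_{k+1}) we obtain:

  H_0: rank C_0 − rank ∂_1 = 4 − 3 = 1, and the invariant factors of ∂_1 are all 1, so H_0 = Z.
  H_1: rank ker ∂_1 − rank ∂_2 = (6 − 3) − 3 = 0, and the invariant factors of ∂_2 are all 1, so H_1 = 0.
  H_2: rank ker ∂_2 − rank ∂_3 = (4 − 3) − 0 = 1, and there is no ∂_3, so H_2 = Z.

As a check, the Euler characteristic is 4 − 6 + 4 = 2, which agrees with 1 − 0 + 1 = 2.

H_0 ≅ Z,  H_1 = 0,  H_2 ≅ Z.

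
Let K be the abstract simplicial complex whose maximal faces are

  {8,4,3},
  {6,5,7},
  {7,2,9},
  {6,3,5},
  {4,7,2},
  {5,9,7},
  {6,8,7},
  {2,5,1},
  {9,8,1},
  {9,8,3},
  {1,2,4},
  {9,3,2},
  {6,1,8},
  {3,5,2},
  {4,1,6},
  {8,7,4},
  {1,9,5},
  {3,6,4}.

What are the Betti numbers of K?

Order the vertices as 1 < 2 < 3 < 4 < 5 < 6 < 7 < 8 < 9. Listing each simplex with vertices in this order, K has dimension 2 with simplices:

  0-simplices (9): [1], [2], [3], [4], [5], [6], [7], [8], [9]
  1-simplices (27): (27 of them)
  2-simplices (18): [1,2,4], [1,2,5], [1,4,6], [1,5,9], [1,6,8], [1,8,9], [2,3,5], [2,3,9], [2,4,7], [2,7,9], [3,4,6], [3,4,8], [3,5,6], [3,8,9], [4,7,8], [5,6,7], [5,7,9], [6,7,8]

so the chain groups are C_0 ≅ Z^9, C_1 ≅ Z^27, C_2 ≅ Z^18.

∂_1: C_1 → C_0 is given by ∂[p,q] = [q] − [p]. For instance
  ∂[2,3] = [3] − [2].
The 9×27 boundary matrix has rank 8 and Smith normal form diag(1,1,1,1,1,1,1,1).

Boundary ∂_2: C_2 → C_1 maps a triangle to the signed sum of its edges. For instance
  ∂[1,4,6] = [4,6] − [1,6] + [1,4],
  ∂[3,4,8] = [4,8] − [3,8] + [3,4].
As a 27×18 matrix over Z this has rank 18, with invariant factors (1,1,1,1,1,1,1,1,1,1,1,1,1,1,1,1,1,2).

Now H_k = ker ∂_k / im ∂_{k+1}, so:

  H_0: rank C_0 − rank ∂_1 = 9 − 8 = 1, and the invariant factors of ∂_1 are all 1, so H_0 ≅ Z.
  H_1: rank ker ∂_1 − rank ∂_2 = (27 − 8) − 18 = 1, and ∂_2 has invariant factor 2 > 1, so H_1 ≅ Z ⊕ Z/2.
  H_2: rank ker ∂_2 − rank ∂_3 = (18 − 18) − 0 = 0, and there is no ∂_3, so H_2 ≅ 0.

(K is a triangulation of the Klein bottle.)

Hence the Betti numbers are b_0 = 1, b_1 = 1, b_2 = 0.

b_0 = 1, b_1 = 1, b_2 = 0.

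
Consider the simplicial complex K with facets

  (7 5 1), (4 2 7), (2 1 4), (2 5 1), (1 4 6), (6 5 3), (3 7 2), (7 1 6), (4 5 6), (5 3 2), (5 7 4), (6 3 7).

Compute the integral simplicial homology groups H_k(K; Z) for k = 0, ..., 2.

H_0 = Z,  H_1 = Z/2Z,  H_2 = 0.

K has 7 vertices, 18 edges, 12 triangles.
rank ∂_0 = 0, rank ∂_1 = 6 ⇒ b_0 = 7 − 0 − 6 = 1; all invariant factors of ∂_1 are 1 so no torsion. So H_0 = Z.
rank ∂_1 = 6, rank ∂_2 = 12 ⇒ b_1 = 18 − 6 − 12 = 0; ∂_2 has invariant factor(s) [2] giving torsion. So H_1 = Z/2Z.
rank ∂_2 = 12, rank ∂_3 = 0 ⇒ b_2 = 12 − 12 − 0 = 0. So H_2 = 0.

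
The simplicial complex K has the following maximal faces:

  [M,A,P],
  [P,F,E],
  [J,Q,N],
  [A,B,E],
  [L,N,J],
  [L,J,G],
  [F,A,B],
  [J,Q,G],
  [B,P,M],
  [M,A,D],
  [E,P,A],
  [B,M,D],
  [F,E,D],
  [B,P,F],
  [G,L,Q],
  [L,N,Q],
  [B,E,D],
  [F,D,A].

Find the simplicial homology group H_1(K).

We work with the vertex ordering A < B < D < E < F < G < J < L < M < N < P < Q. The simplices of K, each written with vertices in increasing order, are:

  0-simplices (12): A, B, D, E, F, G, J, L, M, N, P, Q
  1-simplices (27): AB, AD, AE, AF, AM, AP, BD, BE, BF, BM, BP, DE, DF, DM, EF, EP, FP, GJ, GL, GQ, JL, JN, JQ, LN, LQ, MP, NQ
  2-simplices (18): ABE, ABF, ADF, ADM, AEP, AMP, BDE, BDM, BFP, BMP, DEF, EFP, GJL, GJQ, GLQ, JLN, JNQ, LNQ

giving chain groups C_0 ≅ Z^12, C_1 ≅ Z^27, C_2 ≅ Z^18.

∂_1: C_1 → C_0 is given by ∂[p,q] = [q] − [p].
The resulting 12×27 matrix has rank 10, and its Smith normal form has invariant factors (1,1,1,1,1,1,1,1,1,1).

The boundary map ∂_2: C_2 → C_1 maps a triangle to the signed sum of its edges. For instance
  ∂GLQ = LQ − GQ + GL,
  ∂BDE = DE − BE + BD.
The 27×18 boundary matrix has rank 17 and Smith normal form diag(1,1,1,1,1,1,1,1,1,1,1,1,1,1,1,1,2).

Computing H_k = (kernel of ∂_k) / (image of ∂_{k+1}):

  H_1: rank ker ∂_1 − rank ∂_2 = (27 − 10) − 17 = 0, and ∂_2 has invariant factor 2 > 1, so H_1 = Z/2.

H_1 = Z/2.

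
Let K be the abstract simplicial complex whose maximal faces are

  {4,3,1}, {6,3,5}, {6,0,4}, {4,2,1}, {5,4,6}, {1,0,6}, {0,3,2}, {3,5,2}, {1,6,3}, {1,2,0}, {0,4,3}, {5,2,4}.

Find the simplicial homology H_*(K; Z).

Order the vertices as 0 < 1 < 2 < 3 < 4 < 5 < 6. Listing each simplex with vertices in this order, K has dimension 2 with simplices:

  0-simplices (7): [0], [1], [2], [3], [4], [5], [6]
  1-simplices (18): [0,1], [0,2], [0,3], [0,4], [0,6], [1,2], [1,3], [1,4], [1,6], [2,3], [2,4], [2,5], [3,4], [3,5], [3,6], [4,5], [4,6], [5,6]
  2-simplices (12): [0,1,2], [0,1,6], [0,2,3], [0,3,4], [0,4,6], [1,2,4], [1,3,4], [1,3,6], [2,3,5], [2,4,5], [3,5,6], [4,5,6]

so the chain groups are C_0 ≅ Z^7, C_1 ≅ Z^18, C_2 ≅ Z^12.

The boundary map ∂_1: C_1 → C_0 is given by ∂[p,q] = [q] − [p].
As a 7×18 matrix over Z this has rank 6, with invariant factors (1,1,1,1,1,1).

∂_2: C_2 → C_1 maps a triangle to the signed sum of its edges. For instance
  ∂[3,5,6] = [5,6] − [3,6] + [3,5],
  ∂[2,3,5] = [3,5] − [2,5] + [2,3].
This gives a 18×12 integer matrix of rank 12; reducing to Smith normal form yields diagonal entries (1,1,1,1,1,1,1,1,1,1,1,2).

Reading off H_k = ker ∂_k / im ∂_{k+1}:

  H_0: rank C_0 − rank ∂_1 = 7 − 6 = 1, and the invariant factors of ∂_1 are all 1, so H_0 ≅ Z.
  H_1: rank ker ∂_1 − rank ∂_2 = (18 − 6) − 12 = 0, and ∂_2 has invariant factor 2 > 1, so H_1 ≅ Z_2.
  H_2: rank ker ∂_2 − rank ∂_3 = (12 − 12) − 0 = 0, and there is no ∂_3, so H_2 ≅ 0.

As a check, the Euler characteristic is 7 − 18 + 12 = 1, which agrees with 1 − 0 + 0 = 1.
(K is a triangulation of the real projective plane RP^2.)

H_0 ≅ Z,  H_1 ≅ Z_2,  H_2 = 0.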